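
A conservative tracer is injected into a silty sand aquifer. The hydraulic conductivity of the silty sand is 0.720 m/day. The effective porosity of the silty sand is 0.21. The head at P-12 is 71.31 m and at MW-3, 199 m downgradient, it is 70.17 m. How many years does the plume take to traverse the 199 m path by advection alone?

Hydraulic gradient i = (71.31 − 70.17) / 199 = 1.14 / 199 = 0.005729.
Darcy flux q = K · i = 0.7200 × 0.005729 = 0.004125 m/day.
Seepage velocity v = q / n_e = 0.004125 / 0.21 = 0.01964 m/day.
Travel time t = L / v = 199 / 0.01964 = 10132 days = 27.74 years.

27.7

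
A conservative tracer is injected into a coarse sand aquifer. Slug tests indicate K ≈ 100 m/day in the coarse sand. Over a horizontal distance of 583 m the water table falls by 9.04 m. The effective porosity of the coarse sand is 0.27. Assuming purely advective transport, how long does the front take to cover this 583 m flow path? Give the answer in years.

0.278

Hydraulic gradient i = Δh / L = 9.04 / 583 = 0.01551.
Darcy flux q = K · i = 100.0 × 0.01551 = 1.551 m/day.
Seepage velocity v = q / n_e = 1.551 / 0.27 = 5.743 m/day.
Travel time t = L / v = 583 / 5.743 = 101.5 days = 0.2779 years.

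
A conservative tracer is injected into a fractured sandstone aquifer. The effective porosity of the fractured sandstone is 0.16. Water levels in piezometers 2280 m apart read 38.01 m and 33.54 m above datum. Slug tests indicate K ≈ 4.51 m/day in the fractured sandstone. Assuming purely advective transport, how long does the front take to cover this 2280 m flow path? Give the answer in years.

Hydraulic gradient i = (38.01 − 33.54) / 2280 = 4.47 / 2280 = 0.001961.
Darcy flux q = K · i = 4.510 × 0.001961 = 0.008842 m/day.
Seepage velocity v = q / n_e = 0.008842 / 0.16 = 0.05526 m/day.
Travel time t = L / v = 2280 / 0.05526 = 41258 days = 113.0 years.

113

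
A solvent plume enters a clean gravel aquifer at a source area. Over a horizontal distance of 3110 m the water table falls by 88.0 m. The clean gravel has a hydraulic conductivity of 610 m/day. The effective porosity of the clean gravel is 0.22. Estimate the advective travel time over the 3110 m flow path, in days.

Hydraulic gradient i = Δh / L = 88.0 / 3110 = 0.02830.
Darcy flux q = K · i = 610.0 × 0.02830 = 17.26 m/day.
Seepage velocity v = q / n_e = 17.26 / 0.22 = 78.46 m/day.
Travel time t = L / v = 3110 / 78.46 = 39.64 days.

39.6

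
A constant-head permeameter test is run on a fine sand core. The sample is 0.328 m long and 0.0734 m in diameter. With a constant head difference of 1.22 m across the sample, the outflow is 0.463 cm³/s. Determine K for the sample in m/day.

2.54

Cross-sectional area A = π·(d/2)² = π × (0.0734/2)² = 0.004231 m².
Convert discharge: 0.463 cm³/s = 4.630e-07 m³/s.
Darcy's law rearranged: K = Q·L / (A·Δh) = 4.630e-07 × 0.328 / (0.004231 × 1.22) = 2.942e-05 m/s = 2.542 m/day.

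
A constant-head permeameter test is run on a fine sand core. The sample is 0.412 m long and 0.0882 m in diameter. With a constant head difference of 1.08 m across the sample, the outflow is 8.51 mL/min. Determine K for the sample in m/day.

0.765

Cross-sectional area A = π·(d/2)² = π × (0.0882/2)² = 0.006110 m².
Convert discharge: 8.51 mL/min = 1.418e-07 m³/s.
Darcy's law rearranged: K = Q·L / (A·Δh) = 1.418e-07 × 0.412 / (0.006110 × 1.08) = 8.856e-06 m/s = 0.7651 m/day.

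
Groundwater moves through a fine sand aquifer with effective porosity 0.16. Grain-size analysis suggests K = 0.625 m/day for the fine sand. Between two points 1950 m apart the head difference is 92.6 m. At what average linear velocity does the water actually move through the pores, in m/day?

0.185

Hydraulic gradient i = Δh / L = 92.6 / 1950 = 0.04749.
Darcy flux q = K · i = 0.6250 × 0.04749 = 0.02968 m/day.
Seepage velocity v = q / n_e = 0.02968 / 0.16 = 0.1855 m/day.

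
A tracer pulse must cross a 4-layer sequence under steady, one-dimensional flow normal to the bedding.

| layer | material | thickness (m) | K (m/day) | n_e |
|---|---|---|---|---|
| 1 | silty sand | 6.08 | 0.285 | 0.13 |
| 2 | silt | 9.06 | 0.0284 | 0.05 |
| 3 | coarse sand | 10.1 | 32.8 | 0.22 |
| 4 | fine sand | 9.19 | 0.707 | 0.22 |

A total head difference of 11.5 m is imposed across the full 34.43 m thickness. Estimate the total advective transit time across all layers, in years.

With flow normal to the layers, continuity requires the same specific discharge q through every layer.
Σ(b_i/K_i) = 6.08/0.285 + 9.06/0.0284 + 10.1/32.8 + 9.19/0.707 = 353.7 d.
q = Δh / Σ(b_i/K_i) = 11.5 / 353.7 = 0.03252 m/day.
In each layer the seepage velocity is v_i = q/n_i, so the layer transit time is t_i = b_i·n_i / q:
  layer 1 (silty sand): t_1 = 6.08 × 0.13 / 0.03252 = 24.31 d
  layer 2 (silt): t_2 = 9.06 × 0.05 / 0.03252 = 13.93 d
  layer 3 (coarse sand): t_3 = 10.1 × 0.22 / 0.03252 = 68.33 d
  layer 4 (fine sand): t_4 = 9.19 × 0.22 / 0.03252 = 62.18 d
Total t = Σ t_i = 168.7 days = 0.4620 years.

0.462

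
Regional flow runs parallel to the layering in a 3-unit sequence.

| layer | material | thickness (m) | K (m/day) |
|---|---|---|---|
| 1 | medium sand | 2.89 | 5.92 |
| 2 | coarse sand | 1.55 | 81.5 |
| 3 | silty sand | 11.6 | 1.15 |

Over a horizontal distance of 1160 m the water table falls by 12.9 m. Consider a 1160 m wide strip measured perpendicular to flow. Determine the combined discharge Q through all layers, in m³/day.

Flow is parallel to layering, so each bed carries its own Darcy discharge and the transmissivities add.
Σ(K_i·b_i) = 5.92×2.89 + 81.5×1.55 + 1.15×11.6 = 156.8 m²/day.
Hydraulic gradient i = Δh / L = 12.9 / 1160 = 0.01112.
Q = Σ(K_i·b_i) · W · i = 156.8 × 1160 × 0.01112 = 2022 m³/day.

2020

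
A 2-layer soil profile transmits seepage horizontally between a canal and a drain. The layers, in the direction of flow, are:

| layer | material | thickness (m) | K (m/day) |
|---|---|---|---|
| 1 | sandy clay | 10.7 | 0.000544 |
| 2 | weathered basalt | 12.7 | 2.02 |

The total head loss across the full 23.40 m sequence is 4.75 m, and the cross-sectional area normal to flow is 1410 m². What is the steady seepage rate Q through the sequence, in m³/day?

Flow is perpendicular to layering, so the layers act in series and the equivalent K is the thickness-weighted harmonic mean.
Total thickness L = 10.7 + 12.7 = 23.40 m.
Σ(b_i/K_i) = 10.7/0.000544 + 12.7/2.02 = 19675 d.
K_eq = L / Σ(b_i/K_i) = 23.40 / 19675 = 0.001189 m/day.
Q = K_eq · A · (Δh/L) = 0.001189 × 1410 × (4.75/23.40) = 0.3404 m³/day.

0.340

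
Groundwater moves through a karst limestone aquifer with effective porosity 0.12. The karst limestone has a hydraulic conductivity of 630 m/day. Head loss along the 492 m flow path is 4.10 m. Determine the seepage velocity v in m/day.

43.8

Hydraulic gradient i = Δh / L = 4.10 / 492 = 0.008333.
Darcy flux q = K · i = 630.0 × 0.008333 = 5.250 m/day.
Seepage velocity v = q / n_e = 5.250 / 0.12 = 43.75 m/day.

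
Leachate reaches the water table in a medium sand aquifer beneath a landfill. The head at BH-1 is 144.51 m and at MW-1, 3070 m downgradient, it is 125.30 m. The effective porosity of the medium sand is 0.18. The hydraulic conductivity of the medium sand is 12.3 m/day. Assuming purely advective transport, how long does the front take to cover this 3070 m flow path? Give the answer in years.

19.7

Hydraulic gradient i = (144.51 − 125.30) / 3070 = 19.21 / 3070 = 0.006257.
Darcy flux q = K · i = 12.30 × 0.006257 = 0.07697 m/day.
Seepage velocity v = q / n_e = 0.07697 / 0.18 = 0.4276 m/day.
Travel time t = L / v = 3070 / 0.4276 = 7180 days = 19.66 years.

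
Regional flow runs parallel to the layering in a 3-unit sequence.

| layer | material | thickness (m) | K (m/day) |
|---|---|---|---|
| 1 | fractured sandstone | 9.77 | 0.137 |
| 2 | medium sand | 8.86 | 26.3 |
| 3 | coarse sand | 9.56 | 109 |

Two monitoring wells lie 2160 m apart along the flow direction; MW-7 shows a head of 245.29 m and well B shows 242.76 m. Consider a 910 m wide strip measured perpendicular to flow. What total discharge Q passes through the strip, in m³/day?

1360

Flow is parallel to layering, so each bed carries its own Darcy discharge and the transmissivities add.
Σ(K_i·b_i) = 0.137×9.77 + 26.3×8.86 + 109×9.56 = 1276 m²/day.
Hydraulic gradient i = (245.29 − 242.76) / 2160 = 2.53 / 2160 = 0.001171.
Q = Σ(K_i·b_i) · W · i = 1276 × 910 × 0.001171 = 1360 m³/day.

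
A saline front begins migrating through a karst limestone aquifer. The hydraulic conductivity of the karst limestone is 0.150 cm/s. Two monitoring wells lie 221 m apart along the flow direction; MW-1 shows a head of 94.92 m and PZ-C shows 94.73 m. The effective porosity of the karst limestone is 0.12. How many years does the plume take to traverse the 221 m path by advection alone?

Convert K: 0.150 cm/s × 864 = 129.6 m/day.
Hydraulic gradient i = (94.92 − 94.73) / 221 = 0.19 / 221 = 0.0008597.
Darcy flux q = K · i = 129.6 × 0.0008597 = 0.1114 m/day.
Seepage velocity v = q / n_e = 0.1114 / 0.12 = 0.9285 m/day.
Travel time t = L / v = 221 / 0.9285 = 238.0 days = 0.6517 years.

0.652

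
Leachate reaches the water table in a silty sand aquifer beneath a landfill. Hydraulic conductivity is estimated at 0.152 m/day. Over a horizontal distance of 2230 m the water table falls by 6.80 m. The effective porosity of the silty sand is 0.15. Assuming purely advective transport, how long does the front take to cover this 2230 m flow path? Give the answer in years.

1980

Hydraulic gradient i = Δh / L = 6.80 / 2230 = 0.003049.
Darcy flux q = K · i = 0.1520 × 0.003049 = 0.0004635 m/day.
Seepage velocity v = q / n_e = 0.0004635 / 0.15 = 0.003090 m/day.
Travel time t = L / v = 2230 / 0.003090 = 7.217e+05 days = 1976 years.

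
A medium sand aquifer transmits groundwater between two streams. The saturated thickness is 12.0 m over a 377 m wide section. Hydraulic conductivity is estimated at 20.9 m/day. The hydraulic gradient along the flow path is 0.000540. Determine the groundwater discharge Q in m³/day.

51.1

Cross-sectional area A = 377 × 12.0 = 4524 m².
Hydraulic gradient i = 0.000540.
Darcy's law: Q = K · A · i = 20.90 × 4524 × 0.0005400 = 51.06 m³/day.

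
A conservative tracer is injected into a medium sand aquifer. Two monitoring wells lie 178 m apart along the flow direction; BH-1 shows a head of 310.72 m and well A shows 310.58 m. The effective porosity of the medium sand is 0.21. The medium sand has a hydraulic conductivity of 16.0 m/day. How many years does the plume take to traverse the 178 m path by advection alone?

Hydraulic gradient i = (310.72 − 310.58) / 178 = 0.14 / 178 = 0.0007865.
Darcy flux q = K · i = 16.00 × 0.0007865 = 0.01258 m/day.
Seepage velocity v = q / n_e = 0.01258 / 0.21 = 0.05993 m/day.
Travel time t = L / v = 178 / 0.05993 = 2970 days = 8.132 years.

8.13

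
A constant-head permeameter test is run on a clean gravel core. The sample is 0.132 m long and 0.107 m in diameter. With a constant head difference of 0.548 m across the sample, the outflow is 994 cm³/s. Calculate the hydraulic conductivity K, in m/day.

2300

Cross-sectional area A = π·(d/2)² = π × (0.107/2)² = 0.008992 m².
Convert discharge: 994 cm³/s = 0.0009940 m³/s.
Darcy's law rearranged: K = Q·L / (A·Δh) = 0.0009940 × 0.132 / (0.008992 × 0.548) = 0.02663 m/s = 2301 m/day.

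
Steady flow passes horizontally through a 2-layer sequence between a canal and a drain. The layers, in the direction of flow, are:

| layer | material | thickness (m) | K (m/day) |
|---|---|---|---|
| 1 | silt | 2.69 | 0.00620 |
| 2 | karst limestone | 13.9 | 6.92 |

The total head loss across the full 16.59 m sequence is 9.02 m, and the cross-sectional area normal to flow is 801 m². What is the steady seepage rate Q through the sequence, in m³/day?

Flow is perpendicular to layering, so the layers act in series and the equivalent K is the thickness-weighted harmonic mean.
Total thickness L = 2.69 + 13.9 = 16.59 m.
Σ(b_i/K_i) = 2.69/0.00620 + 13.9/6.92 = 435.9 d.
K_eq = L / Σ(b_i/K_i) = 16.59 / 435.9 = 0.03806 m/day.
Q = K_eq · A · (Δh/L) = 0.03806 × 801 × (9.02/16.59) = 16.58 m³/day.

16.6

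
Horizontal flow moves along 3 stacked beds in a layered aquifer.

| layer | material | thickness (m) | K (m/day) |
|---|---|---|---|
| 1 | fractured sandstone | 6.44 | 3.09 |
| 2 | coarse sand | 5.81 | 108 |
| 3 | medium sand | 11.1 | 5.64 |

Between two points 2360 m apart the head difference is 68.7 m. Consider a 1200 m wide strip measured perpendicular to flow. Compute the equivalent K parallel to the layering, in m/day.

30.4

Flow is parallel to layering, so each bed carries its own Darcy discharge and the transmissivities add.
Σ(K_i·b_i) = 3.09×6.44 + 108×5.81 + 5.64×11.1 = 710.0 m²/day.
Total thickness b = 23.35 m, so K_eq = Σ(K_i·b_i)/b = 30.41 m/day.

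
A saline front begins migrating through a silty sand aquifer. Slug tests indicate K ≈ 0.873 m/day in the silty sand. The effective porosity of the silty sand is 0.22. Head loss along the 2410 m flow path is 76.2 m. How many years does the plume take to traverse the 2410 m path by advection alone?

52.6

Hydraulic gradient i = Δh / L = 76.2 / 2410 = 0.03162.
Darcy flux q = K · i = 0.8730 × 0.03162 = 0.02760 m/day.
Seepage velocity v = q / n_e = 0.02760 / 0.22 = 0.1255 m/day.
Travel time t = L / v = 2410 / 0.1255 = 19208 days = 52.59 years.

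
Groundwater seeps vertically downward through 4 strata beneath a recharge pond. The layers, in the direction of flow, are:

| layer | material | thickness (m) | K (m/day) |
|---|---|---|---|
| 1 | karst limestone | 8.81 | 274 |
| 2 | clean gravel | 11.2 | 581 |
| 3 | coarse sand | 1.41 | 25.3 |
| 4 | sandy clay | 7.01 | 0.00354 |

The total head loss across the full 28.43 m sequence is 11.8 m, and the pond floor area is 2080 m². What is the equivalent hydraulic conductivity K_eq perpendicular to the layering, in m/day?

0.0144

Flow is perpendicular to layering, so the layers act in series and the equivalent K is the thickness-weighted harmonic mean.
Total thickness L = 8.81 + 11.2 + 1.41 + 7.01 = 28.43 m.
Σ(b_i/K_i) = 8.81/274 + 11.2/581 + 1.41/25.3 + 7.01/0.00354 = 1980 d.
K_eq = L / Σ(b_i/K_i) = 28.43 / 1980 = 0.01436 m/day.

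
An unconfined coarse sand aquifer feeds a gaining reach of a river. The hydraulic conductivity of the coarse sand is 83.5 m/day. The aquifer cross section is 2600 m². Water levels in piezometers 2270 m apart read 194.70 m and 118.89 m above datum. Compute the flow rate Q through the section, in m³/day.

Hydraulic gradient i = (194.70 − 118.89) / 2270 = 75.81 / 2270 = 0.03340.
Darcy's law: Q = K · A · i = 83.50 × 2600 × 0.03340 = 7250 m³/day.

7250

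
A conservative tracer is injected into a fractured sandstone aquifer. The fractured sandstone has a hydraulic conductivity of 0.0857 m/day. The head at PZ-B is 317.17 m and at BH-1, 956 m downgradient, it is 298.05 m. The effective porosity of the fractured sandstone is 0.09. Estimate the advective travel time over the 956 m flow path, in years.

Hydraulic gradient i = (317.17 − 298.05) / 956 = 19.12 / 956 = 0.02000.
Darcy flux q = K · i = 0.08570 × 0.02000 = 0.001714 m/day.
Seepage velocity v = q / n_e = 0.001714 / 0.09 = 0.01904 m/day.
Travel time t = L / v = 956 / 0.01904 = 50198 days = 137.4 years.

137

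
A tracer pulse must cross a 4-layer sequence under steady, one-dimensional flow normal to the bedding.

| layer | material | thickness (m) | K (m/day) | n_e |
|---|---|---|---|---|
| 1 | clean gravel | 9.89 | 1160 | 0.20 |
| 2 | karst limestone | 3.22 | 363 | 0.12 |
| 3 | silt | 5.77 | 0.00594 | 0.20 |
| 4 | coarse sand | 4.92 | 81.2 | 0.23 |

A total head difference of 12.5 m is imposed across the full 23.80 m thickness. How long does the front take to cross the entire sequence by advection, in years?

0.989

With flow normal to the layers, continuity requires the same specific discharge q through every layer.
Σ(b_i/K_i) = 9.89/1160 + 3.22/363 + 5.77/0.00594 + 4.92/81.2 = 971.5 d.
q = Δh / Σ(b_i/K_i) = 12.5 / 971.5 = 0.01287 m/day.
In each layer the seepage velocity is v_i = q/n_i, so the layer transit time is t_i = b_i·n_i / q:
  layer 1 (clean gravel): t_1 = 9.89 × 0.20 / 0.01287 = 153.7 d
  layer 2 (karst limestone): t_2 = 3.22 × 0.12 / 0.01287 = 30.03 d
  layer 3 (silt): t_3 = 5.77 × 0.20 / 0.01287 = 89.69 d
  layer 4 (coarse sand): t_4 = 4.92 × 0.23 / 0.01287 = 87.94 d
Total t = Σ t_i = 361.4 days = 0.9894 years.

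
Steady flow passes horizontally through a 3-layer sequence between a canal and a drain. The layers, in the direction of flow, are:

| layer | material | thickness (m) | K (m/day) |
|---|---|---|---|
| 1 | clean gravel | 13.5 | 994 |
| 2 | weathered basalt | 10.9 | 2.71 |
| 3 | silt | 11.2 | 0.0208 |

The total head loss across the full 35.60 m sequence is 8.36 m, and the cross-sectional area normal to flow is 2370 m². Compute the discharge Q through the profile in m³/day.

36.5

Flow is perpendicular to layering, so the layers act in series and the equivalent K is the thickness-weighted harmonic mean.
Total thickness L = 13.5 + 10.9 + 11.2 = 35.60 m.
Σ(b_i/K_i) = 13.5/994 + 10.9/2.71 + 11.2/0.0208 = 542.5 d.
K_eq = L / Σ(b_i/K_i) = 35.60 / 542.5 = 0.06562 m/day.
Q = K_eq · A · (Δh/L) = 0.06562 × 2370 × (8.36/35.60) = 36.52 m³/day.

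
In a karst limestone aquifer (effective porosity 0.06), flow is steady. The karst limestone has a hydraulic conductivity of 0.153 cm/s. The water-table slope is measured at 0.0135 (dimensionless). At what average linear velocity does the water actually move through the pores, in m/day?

Convert K: 0.153 cm/s × 864 = 132.2 m/day.
Hydraulic gradient i = 0.0135.
Darcy flux q = K · i = 132.2 × 0.01350 = 1.785 m/day.
Seepage velocity v = q / n_e = 1.785 / 0.06 = 29.74 m/day.

29.7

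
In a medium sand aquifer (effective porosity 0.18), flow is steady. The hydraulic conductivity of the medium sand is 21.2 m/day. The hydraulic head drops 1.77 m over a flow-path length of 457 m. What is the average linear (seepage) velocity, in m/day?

Hydraulic gradient i = Δh / L = 1.77 / 457 = 0.003873.
Darcy flux q = K · i = 21.20 × 0.003873 = 0.08211 m/day.
Seepage velocity v = q / n_e = 0.08211 / 0.18 = 0.4562 m/day.

0.456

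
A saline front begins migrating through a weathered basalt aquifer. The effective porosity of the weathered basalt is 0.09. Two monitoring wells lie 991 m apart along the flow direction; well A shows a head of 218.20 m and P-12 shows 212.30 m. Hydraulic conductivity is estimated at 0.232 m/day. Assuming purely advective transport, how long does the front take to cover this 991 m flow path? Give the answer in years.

177

Hydraulic gradient i = (218.20 − 212.30) / 991 = 5.9 / 991 = 0.005954.
Darcy flux q = K · i = 0.2320 × 0.005954 = 0.001381 m/day.
Seepage velocity v = q / n_e = 0.001381 / 0.09 = 0.01535 m/day.
Travel time t = L / v = 991 / 0.01535 = 64573 days = 176.8 years.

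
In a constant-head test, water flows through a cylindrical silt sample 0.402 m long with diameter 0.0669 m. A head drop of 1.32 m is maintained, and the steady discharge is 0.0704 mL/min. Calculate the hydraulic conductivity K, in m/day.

Cross-sectional area A = π·(d/2)² = π × (0.0669/2)² = 0.003515 m².
Convert discharge: 0.0704 mL/min = 1.173e-09 m³/s.
Darcy's law rearranged: K = Q·L / (A·Δh) = 1.173e-09 × 0.402 / (0.003515 × 1.32) = 1.017e-07 m/s = 0.008783 m/day.

0.00878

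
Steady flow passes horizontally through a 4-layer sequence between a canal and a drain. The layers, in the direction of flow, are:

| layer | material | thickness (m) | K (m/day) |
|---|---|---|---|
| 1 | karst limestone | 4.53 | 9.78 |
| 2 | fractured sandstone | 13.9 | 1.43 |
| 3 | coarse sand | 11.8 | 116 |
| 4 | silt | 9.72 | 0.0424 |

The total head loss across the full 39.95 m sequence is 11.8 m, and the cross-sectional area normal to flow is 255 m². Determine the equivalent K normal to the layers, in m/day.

0.167

Flow is perpendicular to layering, so the layers act in series and the equivalent K is the thickness-weighted harmonic mean.
Total thickness L = 4.53 + 13.9 + 11.8 + 9.72 = 39.95 m.
Σ(b_i/K_i) = 4.53/9.78 + 13.9/1.43 + 11.8/116 + 9.72/0.0424 = 239.5 d.
K_eq = L / Σ(b_i/K_i) = 39.95 / 239.5 = 0.1668 m/day.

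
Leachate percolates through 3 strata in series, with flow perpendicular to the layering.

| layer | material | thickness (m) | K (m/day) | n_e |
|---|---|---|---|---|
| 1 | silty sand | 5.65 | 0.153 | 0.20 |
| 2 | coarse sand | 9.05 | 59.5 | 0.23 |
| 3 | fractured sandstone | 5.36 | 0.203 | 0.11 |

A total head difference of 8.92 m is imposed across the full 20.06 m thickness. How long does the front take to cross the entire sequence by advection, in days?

27.1

With flow normal to the layers, continuity requires the same specific discharge q through every layer.
Σ(b_i/K_i) = 5.65/0.153 + 9.05/59.5 + 5.36/0.203 = 63.48 d.
q = Δh / Σ(b_i/K_i) = 8.92 / 63.48 = 0.1405 m/day.
In each layer the seepage velocity is v_i = q/n_i, so the layer transit time is t_i = b_i·n_i / q:
  layer 1 (silty sand): t_1 = 5.65 × 0.20 / 0.1405 = 8.042 d
  layer 2 (coarse sand): t_2 = 9.05 × 0.23 / 0.1405 = 14.81 d
  layer 3 (fractured sandstone): t_3 = 5.36 × 0.11 / 0.1405 = 4.196 d
Total t = Σ t_i = 27.05 days.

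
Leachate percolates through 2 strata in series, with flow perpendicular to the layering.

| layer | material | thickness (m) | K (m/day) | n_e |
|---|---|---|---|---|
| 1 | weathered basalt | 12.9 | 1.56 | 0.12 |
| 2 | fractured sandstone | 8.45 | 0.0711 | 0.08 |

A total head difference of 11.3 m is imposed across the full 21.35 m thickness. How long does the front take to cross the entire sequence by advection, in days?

With flow normal to the layers, continuity requires the same specific discharge q through every layer.
Σ(b_i/K_i) = 12.9/1.56 + 8.45/0.0711 = 127.1 d.
q = Δh / Σ(b_i/K_i) = 11.3 / 127.1 = 0.08890 m/day.
In each layer the seepage velocity is v_i = q/n_i, so the layer transit time is t_i = b_i·n_i / q:
  layer 1 (weathered basalt): t_1 = 12.9 × 0.12 / 0.08890 = 17.41 d
  layer 2 (fractured sandstone): t_2 = 8.45 × 0.08 / 0.08890 = 7.604 d
Total t = Σ t_i = 25.02 days.

25.0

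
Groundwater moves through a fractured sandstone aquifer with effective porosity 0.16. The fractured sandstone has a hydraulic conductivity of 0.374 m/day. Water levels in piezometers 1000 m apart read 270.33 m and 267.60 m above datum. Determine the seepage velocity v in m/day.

0.00638

Hydraulic gradient i = (270.33 − 267.60) / 1000 = 2.73 / 1000 = 0.002730.
Darcy flux q = K · i = 0.3740 × 0.002730 = 0.001021 m/day.
Seepage velocity v = q / n_e = 0.001021 / 0.16 = 0.006381 m/day.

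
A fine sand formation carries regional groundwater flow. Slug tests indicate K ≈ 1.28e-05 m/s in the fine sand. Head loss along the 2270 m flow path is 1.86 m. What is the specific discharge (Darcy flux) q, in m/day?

Convert K: 1.28e-05 m/s × 86400 = 1.106 m/day.
Hydraulic gradient i = Δh / L = 1.86 / 2270 = 0.0008194.
Specific discharge q = K · i = 1.106 × 0.0008194 = 0.0009062 m/day.

0.000906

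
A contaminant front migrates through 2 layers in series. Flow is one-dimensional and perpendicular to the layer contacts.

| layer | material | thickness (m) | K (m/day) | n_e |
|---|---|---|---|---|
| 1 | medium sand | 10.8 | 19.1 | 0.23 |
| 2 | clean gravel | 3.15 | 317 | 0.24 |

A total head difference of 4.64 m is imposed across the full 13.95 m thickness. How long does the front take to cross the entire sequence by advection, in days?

With flow normal to the layers, continuity requires the same specific discharge q through every layer.
Σ(b_i/K_i) = 10.8/19.1 + 3.15/317 = 0.5754 d.
q = Δh / Σ(b_i/K_i) = 4.64 / 0.5754 = 8.064 m/day.
In each layer the seepage velocity is v_i = q/n_i, so the layer transit time is t_i = b_i·n_i / q:
  layer 1 (medium sand): t_1 = 10.8 × 0.23 / 8.064 = 0.3080 d
  layer 2 (clean gravel): t_2 = 3.15 × 0.24 / 8.064 = 0.09375 d
Total t = Σ t_i = 0.4018 days.

0.402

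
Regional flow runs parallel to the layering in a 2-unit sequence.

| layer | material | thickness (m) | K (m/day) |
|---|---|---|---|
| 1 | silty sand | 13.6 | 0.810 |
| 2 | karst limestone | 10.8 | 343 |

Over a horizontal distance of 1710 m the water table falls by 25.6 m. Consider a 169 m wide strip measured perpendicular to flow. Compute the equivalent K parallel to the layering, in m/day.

152

Flow is parallel to layering, so each bed carries its own Darcy discharge and the transmissivities add.
Σ(K_i·b_i) = 0.810×13.6 + 343×10.8 = 3715 m²/day.
Total thickness b = 24.40 m, so K_eq = Σ(K_i·b_i)/b = 152.3 m/day.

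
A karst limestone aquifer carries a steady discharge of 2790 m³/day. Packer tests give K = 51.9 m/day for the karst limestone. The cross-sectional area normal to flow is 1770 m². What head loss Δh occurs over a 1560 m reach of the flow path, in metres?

47.4

From Q = K·A·i, i = Q / (K·A) = 2790 / (51.90 × 1770) = 0.03037.
Head loss Δh = i · L = 0.03037 × 1560 = 47.38 m.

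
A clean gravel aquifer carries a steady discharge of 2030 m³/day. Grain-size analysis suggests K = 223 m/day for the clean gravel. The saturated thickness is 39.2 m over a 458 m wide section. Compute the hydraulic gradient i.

0.000507

Cross-sectional area A = 458 × 39.2 = 17954 m².
From Q = K·A·i, i = Q / (K·A) = 2030 / (223.0 × 17954) = 0.0005070.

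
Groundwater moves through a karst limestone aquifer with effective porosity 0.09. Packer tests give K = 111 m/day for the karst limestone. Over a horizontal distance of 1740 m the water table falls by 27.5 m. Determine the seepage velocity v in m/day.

Hydraulic gradient i = Δh / L = 27.5 / 1740 = 0.01580.
Darcy flux q = K · i = 111.0 × 0.01580 = 1.754 m/day.
Seepage velocity v = q / n_e = 1.754 / 0.09 = 19.49 m/day.

19.5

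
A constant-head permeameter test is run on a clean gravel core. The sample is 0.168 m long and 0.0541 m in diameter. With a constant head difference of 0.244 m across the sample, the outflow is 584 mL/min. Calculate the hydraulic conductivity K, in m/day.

Cross-sectional area A = π·(d/2)² = π × (0.0541/2)² = 0.002299 m².
Convert discharge: 584 mL/min = 9.733e-06 m³/s.
Darcy's law rearranged: K = Q·L / (A·Δh) = 9.733e-06 × 0.168 / (0.002299 × 0.244) = 0.002915 m/s = 251.9 m/day.

252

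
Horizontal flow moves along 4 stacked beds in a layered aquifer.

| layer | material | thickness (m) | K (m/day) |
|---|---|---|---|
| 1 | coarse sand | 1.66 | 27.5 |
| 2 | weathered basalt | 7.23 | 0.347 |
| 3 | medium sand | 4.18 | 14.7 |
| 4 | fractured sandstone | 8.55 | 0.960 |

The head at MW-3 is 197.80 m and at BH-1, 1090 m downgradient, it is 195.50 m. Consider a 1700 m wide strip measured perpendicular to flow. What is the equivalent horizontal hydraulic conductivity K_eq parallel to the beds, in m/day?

5.45

Flow is parallel to layering, so each bed carries its own Darcy discharge and the transmissivities add.
Σ(K_i·b_i) = 27.5×1.66 + 0.347×7.23 + 14.7×4.18 + 0.960×8.55 = 117.8 m²/day.
Total thickness b = 21.62 m, so K_eq = Σ(K_i·b_i)/b = 5.449 m/day.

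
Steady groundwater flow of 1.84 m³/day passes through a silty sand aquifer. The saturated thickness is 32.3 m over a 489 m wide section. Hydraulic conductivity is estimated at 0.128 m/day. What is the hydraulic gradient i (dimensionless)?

Cross-sectional area A = 489 × 32.3 = 15795 m².
From Q = K·A·i, i = Q / (K·A) = 1.84 / (0.1280 × 15795) = 0.0009101.

0.000910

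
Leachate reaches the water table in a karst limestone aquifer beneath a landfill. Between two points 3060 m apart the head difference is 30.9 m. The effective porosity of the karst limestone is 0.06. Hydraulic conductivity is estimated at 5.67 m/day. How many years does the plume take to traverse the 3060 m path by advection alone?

Hydraulic gradient i = Δh / L = 30.9 / 3060 = 0.01010.
Darcy flux q = K · i = 5.670 × 0.01010 = 0.05726 m/day.
Seepage velocity v = q / n_e = 0.05726 / 0.06 = 0.9543 m/day.
Travel time t = L / v = 3060 / 0.9543 = 3207 days = 8.779 years.

8.78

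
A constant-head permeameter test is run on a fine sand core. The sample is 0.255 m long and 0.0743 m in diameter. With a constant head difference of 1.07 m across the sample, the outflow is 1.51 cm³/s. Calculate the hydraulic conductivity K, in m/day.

Cross-sectional area A = π·(d/2)² = π × (0.0743/2)² = 0.004336 m².
Convert discharge: 1.51 cm³/s = 1.510e-06 m³/s.
Darcy's law rearranged: K = Q·L / (A·Δh) = 1.510e-06 × 0.255 / (0.004336 × 1.07) = 8.300e-05 m/s = 7.171 m/day.

7.17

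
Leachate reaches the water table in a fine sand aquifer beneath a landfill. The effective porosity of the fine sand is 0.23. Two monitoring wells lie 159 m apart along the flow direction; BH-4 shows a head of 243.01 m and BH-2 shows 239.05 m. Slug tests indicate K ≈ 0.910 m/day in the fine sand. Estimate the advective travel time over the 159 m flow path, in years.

Hydraulic gradient i = (243.01 − 239.05) / 159 = 3.96 / 159 = 0.02491.
Darcy flux q = K · i = 0.9100 × 0.02491 = 0.02266 m/day.
Seepage velocity v = q / n_e = 0.02266 / 0.23 = 0.09854 m/day.
Travel time t = L / v = 159 / 0.09854 = 1614 days = 4.418 years.

4.42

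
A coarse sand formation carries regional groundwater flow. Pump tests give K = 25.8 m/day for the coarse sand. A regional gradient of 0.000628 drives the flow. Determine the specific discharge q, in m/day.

Hydraulic gradient i = 0.000628.
Specific discharge q = K · i = 25.80 × 0.0006280 = 0.01620 m/day.

0.0162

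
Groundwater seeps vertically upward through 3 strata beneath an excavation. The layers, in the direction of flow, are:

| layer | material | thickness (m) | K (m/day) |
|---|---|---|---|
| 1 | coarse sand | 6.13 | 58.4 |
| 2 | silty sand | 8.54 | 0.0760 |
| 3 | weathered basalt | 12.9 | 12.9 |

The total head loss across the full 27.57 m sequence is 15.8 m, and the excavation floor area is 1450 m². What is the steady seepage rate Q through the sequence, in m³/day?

202

Flow is perpendicular to layering, so the layers act in series and the equivalent K is the thickness-weighted harmonic mean.
Total thickness L = 6.13 + 8.54 + 12.9 = 27.57 m.
Σ(b_i/K_i) = 6.13/58.4 + 8.54/0.0760 + 12.9/12.9 = 113.5 d.
K_eq = L / Σ(b_i/K_i) = 27.57 / 113.5 = 0.2430 m/day.
Q = K_eq · A · (Δh/L) = 0.2430 × 1450 × (15.8/27.57) = 201.9 m³/day.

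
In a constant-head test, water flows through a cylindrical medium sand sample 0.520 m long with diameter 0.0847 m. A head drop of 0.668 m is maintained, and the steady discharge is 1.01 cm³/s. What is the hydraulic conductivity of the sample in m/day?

12.1

Cross-sectional area A = π·(d/2)² = π × (0.0847/2)² = 0.005635 m².
Convert discharge: 1.01 cm³/s = 1.010e-06 m³/s.
Darcy's law rearranged: K = Q·L / (A·Δh) = 1.010e-06 × 0.520 / (0.005635 × 0.668) = 0.0001395 m/s = 12.06 m/day.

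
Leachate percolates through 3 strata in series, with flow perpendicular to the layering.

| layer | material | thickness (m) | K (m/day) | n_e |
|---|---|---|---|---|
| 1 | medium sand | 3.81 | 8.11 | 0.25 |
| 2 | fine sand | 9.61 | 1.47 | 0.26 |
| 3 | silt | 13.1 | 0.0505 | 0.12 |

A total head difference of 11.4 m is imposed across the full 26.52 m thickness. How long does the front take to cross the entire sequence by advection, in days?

117

With flow normal to the layers, continuity requires the same specific discharge q through every layer.
Σ(b_i/K_i) = 3.81/8.11 + 9.61/1.47 + 13.1/0.0505 = 266.4 d.
q = Δh / Σ(b_i/K_i) = 11.4 / 266.4 = 0.04279 m/day.
In each layer the seepage velocity is v_i = q/n_i, so the layer transit time is t_i = b_i·n_i / q:
  layer 1 (medium sand): t_1 = 3.81 × 0.25 / 0.04279 = 22.26 d
  layer 2 (fine sand): t_2 = 9.61 × 0.26 / 0.04279 = 58.39 d
  layer 3 (silt): t_3 = 13.1 × 0.12 / 0.04279 = 36.74 d
Total t = Σ t_i = 117.4 days.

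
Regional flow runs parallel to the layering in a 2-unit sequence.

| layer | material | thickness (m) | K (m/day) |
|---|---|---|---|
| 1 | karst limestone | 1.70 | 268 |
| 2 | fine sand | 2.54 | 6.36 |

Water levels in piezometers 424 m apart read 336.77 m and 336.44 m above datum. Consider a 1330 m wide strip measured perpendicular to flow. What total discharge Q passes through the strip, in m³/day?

488

Flow is parallel to layering, so each bed carries its own Darcy discharge and the transmissivities add.
Σ(K_i·b_i) = 268×1.70 + 6.36×2.54 = 471.8 m²/day.
Hydraulic gradient i = (336.77 − 336.44) / 424 = 0.33 / 424 = 0.0007783.
Q = Σ(K_i·b_i) · W · i = 471.8 × 1330 × 0.0007783 = 488.3 m³/day.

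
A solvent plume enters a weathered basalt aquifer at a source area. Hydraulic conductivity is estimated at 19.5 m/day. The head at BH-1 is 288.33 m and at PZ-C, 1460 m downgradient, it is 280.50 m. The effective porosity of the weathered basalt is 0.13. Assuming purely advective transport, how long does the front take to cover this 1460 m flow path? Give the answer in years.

Hydraulic gradient i = (288.33 − 280.50) / 1460 = 7.83 / 1460 = 0.005363.
Darcy flux q = K · i = 19.50 × 0.005363 = 0.1046 m/day.
Seepage velocity v = q / n_e = 0.1046 / 0.13 = 0.8045 m/day.
Travel time t = L / v = 1460 / 0.8045 = 1815 days = 4.969 years.

4.97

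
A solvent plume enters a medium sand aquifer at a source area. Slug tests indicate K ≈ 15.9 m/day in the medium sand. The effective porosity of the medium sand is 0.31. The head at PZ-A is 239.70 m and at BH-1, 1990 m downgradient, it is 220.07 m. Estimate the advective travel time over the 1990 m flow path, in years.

Hydraulic gradient i = (239.70 − 220.07) / 1990 = 19.63 / 1990 = 0.009864.
Darcy flux q = K · i = 15.90 × 0.009864 = 0.1568 m/day.
Seepage velocity v = q / n_e = 0.1568 / 0.31 = 0.5059 m/day.
Travel time t = L / v = 1990 / 0.5059 = 3933 days = 10.77 years.

10.8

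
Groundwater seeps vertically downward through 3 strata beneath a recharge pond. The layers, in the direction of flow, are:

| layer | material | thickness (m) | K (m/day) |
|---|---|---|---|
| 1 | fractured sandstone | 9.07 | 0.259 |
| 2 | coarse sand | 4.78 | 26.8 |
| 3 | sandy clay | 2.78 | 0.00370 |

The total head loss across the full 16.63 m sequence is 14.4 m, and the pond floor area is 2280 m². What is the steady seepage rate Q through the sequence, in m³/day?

41.7

Flow is perpendicular to layering, so the layers act in series and the equivalent K is the thickness-weighted harmonic mean.
Total thickness L = 9.07 + 4.78 + 2.78 = 16.63 m.
Σ(b_i/K_i) = 9.07/0.259 + 4.78/26.8 + 2.78/0.00370 = 786.5 d.
K_eq = L / Σ(b_i/K_i) = 16.63 / 786.5 = 0.02114 m/day.
Q = K_eq · A · (Δh/L) = 0.02114 × 2280 × (14.4/16.63) = 41.74 m³/day.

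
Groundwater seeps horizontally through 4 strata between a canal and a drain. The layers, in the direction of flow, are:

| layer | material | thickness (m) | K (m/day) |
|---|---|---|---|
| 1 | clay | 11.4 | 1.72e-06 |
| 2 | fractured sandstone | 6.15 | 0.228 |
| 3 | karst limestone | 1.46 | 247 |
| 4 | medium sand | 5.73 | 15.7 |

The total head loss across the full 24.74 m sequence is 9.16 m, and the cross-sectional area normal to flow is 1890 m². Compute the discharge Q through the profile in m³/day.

Flow is perpendicular to layering, so the layers act in series and the equivalent K is the thickness-weighted harmonic mean.
Total thickness L = 11.4 + 6.15 + 1.46 + 5.73 = 24.74 m.
Σ(b_i/K_i) = 11.4/1.72e-06 + 6.15/0.228 + 1.46/247 + 5.73/15.7 = 6.628e+06 d.
K_eq = L / Σ(b_i/K_i) = 24.74 / 6.628e+06 = 3.733e-06 m/day.
Q = K_eq · A · (Δh/L) = 3.733e-06 × 1890 × (9.16/24.74) = 0.002612 m³/day.

0.00261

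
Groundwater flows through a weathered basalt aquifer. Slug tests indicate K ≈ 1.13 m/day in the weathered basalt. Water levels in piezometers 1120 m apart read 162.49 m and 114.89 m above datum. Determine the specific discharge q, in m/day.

Hydraulic gradient i = (162.49 − 114.89) / 1120 = 47.6 / 1120 = 0.04250.
Specific discharge q = K · i = 1.130 × 0.04250 = 0.04802 m/day.

0.0480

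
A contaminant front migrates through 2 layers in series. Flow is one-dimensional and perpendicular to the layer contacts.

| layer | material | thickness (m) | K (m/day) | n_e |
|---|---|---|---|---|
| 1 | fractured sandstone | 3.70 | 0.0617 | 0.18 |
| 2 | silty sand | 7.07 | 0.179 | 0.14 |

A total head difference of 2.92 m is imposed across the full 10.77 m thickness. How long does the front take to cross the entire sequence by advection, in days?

With flow normal to the layers, continuity requires the same specific discharge q through every layer.
Σ(b_i/K_i) = 3.70/0.0617 + 7.07/0.179 = 99.46 d.
q = Δh / Σ(b_i/K_i) = 2.92 / 99.46 = 0.02936 m/day.
In each layer the seepage velocity is v_i = q/n_i, so the layer transit time is t_i = b_i·n_i / q:
  layer 1 (fractured sandstone): t_1 = 3.70 × 0.18 / 0.02936 = 22.69 d
  layer 2 (silty sand): t_2 = 7.07 × 0.14 / 0.02936 = 33.72 d
Total t = Σ t_i = 56.40 days.

56.4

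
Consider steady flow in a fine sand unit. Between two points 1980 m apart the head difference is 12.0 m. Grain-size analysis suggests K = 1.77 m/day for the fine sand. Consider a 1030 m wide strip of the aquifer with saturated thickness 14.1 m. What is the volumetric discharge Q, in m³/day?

156

Cross-sectional area A = 1030 × 14.1 = 14523 m².
Hydraulic gradient i = Δh / L = 12.0 / 1980 = 0.006061.
Darcy's law: Q = K · A · i = 1.770 × 14523 × 0.006061 = 155.8 m³/day.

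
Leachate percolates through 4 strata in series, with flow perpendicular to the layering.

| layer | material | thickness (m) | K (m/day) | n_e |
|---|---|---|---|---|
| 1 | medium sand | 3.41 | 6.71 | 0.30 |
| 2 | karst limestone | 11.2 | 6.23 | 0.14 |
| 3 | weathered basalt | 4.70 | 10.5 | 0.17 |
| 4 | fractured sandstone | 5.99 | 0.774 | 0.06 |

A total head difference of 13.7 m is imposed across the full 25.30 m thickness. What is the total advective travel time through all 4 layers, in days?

2.87

With flow normal to the layers, continuity requires the same specific discharge q through every layer.
Σ(b_i/K_i) = 3.41/6.71 + 11.2/6.23 + 4.70/10.5 + 5.99/0.774 = 10.49 d.
q = Δh / Σ(b_i/K_i) = 13.7 / 10.49 = 1.306 m/day.
In each layer the seepage velocity is v_i = q/n_i, so the layer transit time is t_i = b_i·n_i / q:
  layer 1 (medium sand): t_1 = 3.41 × 0.30 / 1.306 = 0.7835 d
  layer 2 (karst limestone): t_2 = 11.2 × 0.14 / 1.306 = 1.201 d
  layer 3 (weathered basalt): t_3 = 4.70 × 0.17 / 1.306 = 0.6119 d
  layer 4 (fractured sandstone): t_4 = 5.99 × 0.06 / 1.306 = 0.2753 d
Total t = Σ t_i = 2.872 days.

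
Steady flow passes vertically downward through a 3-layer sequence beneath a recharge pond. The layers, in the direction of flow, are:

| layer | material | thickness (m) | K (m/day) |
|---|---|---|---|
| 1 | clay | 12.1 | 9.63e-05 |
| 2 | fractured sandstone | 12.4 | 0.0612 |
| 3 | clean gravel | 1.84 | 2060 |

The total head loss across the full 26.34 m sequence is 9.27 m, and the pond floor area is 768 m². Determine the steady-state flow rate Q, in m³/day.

0.0566

Flow is perpendicular to layering, so the layers act in series and the equivalent K is the thickness-weighted harmonic mean.
Total thickness L = 12.1 + 12.4 + 1.84 = 26.34 m.
Σ(b_i/K_i) = 12.1/9.63e-05 + 12.4/0.0612 + 1.84/2060 = 1.259e+05 d.
K_eq = L / Σ(b_i/K_i) = 26.34 / 1.259e+05 = 0.0002093 m/day.
Q = K_eq · A · (Δh/L) = 0.0002093 × 768 × (9.27/26.34) = 0.05657 m³/day.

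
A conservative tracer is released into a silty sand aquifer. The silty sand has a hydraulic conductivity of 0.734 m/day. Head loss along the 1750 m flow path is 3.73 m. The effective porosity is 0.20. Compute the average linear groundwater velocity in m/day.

0.00782

Hydraulic gradient i = Δh / L = 3.73 / 1750 = 0.002131.
Darcy flux q = K · i = 0.7340 × 0.002131 = 0.001564 m/day.
Seepage velocity v = q / n_e = 0.001564 / 0.20 = 0.007822 m/day.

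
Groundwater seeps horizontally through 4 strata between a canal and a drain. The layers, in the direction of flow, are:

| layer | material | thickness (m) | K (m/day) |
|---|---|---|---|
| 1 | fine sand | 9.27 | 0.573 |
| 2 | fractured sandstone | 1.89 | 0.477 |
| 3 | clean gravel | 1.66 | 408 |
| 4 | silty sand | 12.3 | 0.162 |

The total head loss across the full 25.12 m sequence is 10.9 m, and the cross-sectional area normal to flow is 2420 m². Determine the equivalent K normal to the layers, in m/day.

0.261

Flow is perpendicular to layering, so the layers act in series and the equivalent K is the thickness-weighted harmonic mean.
Total thickness L = 9.27 + 1.89 + 1.66 + 12.3 = 25.12 m.
Σ(b_i/K_i) = 9.27/0.573 + 1.89/0.477 + 1.66/408 + 12.3/0.162 = 96.07 d.
K_eq = L / Σ(b_i/K_i) = 25.12 / 96.07 = 0.2615 m/day.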